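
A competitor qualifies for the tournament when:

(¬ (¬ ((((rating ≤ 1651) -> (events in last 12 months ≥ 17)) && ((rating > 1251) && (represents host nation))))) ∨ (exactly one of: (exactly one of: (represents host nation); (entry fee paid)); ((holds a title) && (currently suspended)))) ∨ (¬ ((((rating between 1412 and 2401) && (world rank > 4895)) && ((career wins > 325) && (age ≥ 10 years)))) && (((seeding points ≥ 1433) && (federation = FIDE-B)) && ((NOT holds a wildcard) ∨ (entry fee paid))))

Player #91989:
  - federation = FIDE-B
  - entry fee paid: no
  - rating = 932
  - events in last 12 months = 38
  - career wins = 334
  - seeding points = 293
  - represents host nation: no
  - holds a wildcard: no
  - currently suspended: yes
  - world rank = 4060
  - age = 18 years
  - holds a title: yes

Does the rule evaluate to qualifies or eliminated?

Qualifies

Atomic conditions:
  rating ≤ 1651: 932 ≤ 1651 is true
  events in last 12 months ≥ 17: 38 ≥ 17 is true
  rating > 1251: 932 > 1251 is false
  represents host nation: no → false
  entry fee paid: no → false
  holds a title: yes → true
  currently suspended: yes → true
  rating between 1412 and 2401: 932 in [1412, 2401] is false
  world rank > 4895: 4060 > 4895 is false
  career wins > 325: 334 > 325 is true
  age ≥ 10 years: 18 ≥ 10 is true
  seeding points ≥ 1433: 293 ≥ 1433 is false
  federation = FIDE-B: FIDE-B == FIDE-B is true
  NOT holds a wildcard: no → true
Combine:
[1.1.1.1.1] true → true = true
[1.1.1.1.2] false AND false = false
[1.1.1.1] true AND false = false
[1.1.1] NOT false = true
[1.1] NOT true = false
[1.2.1] exactly-one(false, false) = false
[1.2.2] true AND true = true
[1.2] exactly-one(false, true) = true
[1] false OR true = true
[2.1.1.1] false AND false = false
[2.1.1.2] true AND true = true
[2.1.1] false AND true = false
[2.1] NOT false = true
[2.2.1] false AND true = false
[2.2.2] true OR false = true
[2.2] false AND true = false
[2] true AND false = false
[root] true OR false = true
Overall: true → qualifies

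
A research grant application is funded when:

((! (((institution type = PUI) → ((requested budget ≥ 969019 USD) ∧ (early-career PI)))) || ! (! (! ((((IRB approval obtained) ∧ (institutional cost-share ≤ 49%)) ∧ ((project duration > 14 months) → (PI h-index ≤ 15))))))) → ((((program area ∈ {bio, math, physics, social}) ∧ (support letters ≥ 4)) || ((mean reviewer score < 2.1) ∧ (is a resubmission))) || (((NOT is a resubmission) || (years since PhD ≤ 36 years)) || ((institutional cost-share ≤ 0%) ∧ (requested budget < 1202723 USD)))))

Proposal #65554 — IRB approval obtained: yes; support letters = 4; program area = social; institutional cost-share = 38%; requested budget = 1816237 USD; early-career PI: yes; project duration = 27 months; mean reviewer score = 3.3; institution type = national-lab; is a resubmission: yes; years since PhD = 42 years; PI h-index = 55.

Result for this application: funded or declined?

Funded

Atomic conditions:
  institution type = PUI: national-lab == PUI is false
  requested budget ≥ 969019 USD: 1816237 ≥ 969019 is true
  early-career PI: yes → true
  IRB approval obtained: yes → true
  institutional cost-share ≤ 49%: 38 ≤ 49 is true
  project duration > 14 months: 27 > 14 is true
  PI h-index ≤ 15: 55 ≤ 15 is false
  program area ∈ {bio, math, physics, social}: social is in the set → true
  support letters ≥ 4: 4 ≥ 4 is true
  mean reviewer score < 2.1: 3.3 < 2.1 is false
  is a resubmission: yes → true
  NOT is a resubmission: yes → false
  years since PhD ≤ 36 years: 42 ≤ 36 is false
  institutional cost-share ≤ 0%: 38 ≤ 0 is false
  requested budget < 1202723 USD: 1816237 < 1202723 is false
Combine:
[1.1.1.2] true AND true = true
[1.1.1] false → true (antecedent false ⇒ implication holds) = true
[1.1] NOT true = false
[1.2.1.1.1.1] true AND true = true
[1.2.1.1.1.2] true → false = false
[1.2.1.1.1] true AND false = false
[1.2.1.1] NOT false = true
[1.2.1] NOT true = false
[1.2] NOT false = true
[1] false OR true = true
[2.1.1] true AND true = true
[2.1.2] false AND true = false
[2.1] true OR false = true
[2.2.1] false OR false = false
[2.2.2] false AND false = false
[2.2] false OR false = false
[2] true OR false = true
[root] true → true = true
Overall: true → funded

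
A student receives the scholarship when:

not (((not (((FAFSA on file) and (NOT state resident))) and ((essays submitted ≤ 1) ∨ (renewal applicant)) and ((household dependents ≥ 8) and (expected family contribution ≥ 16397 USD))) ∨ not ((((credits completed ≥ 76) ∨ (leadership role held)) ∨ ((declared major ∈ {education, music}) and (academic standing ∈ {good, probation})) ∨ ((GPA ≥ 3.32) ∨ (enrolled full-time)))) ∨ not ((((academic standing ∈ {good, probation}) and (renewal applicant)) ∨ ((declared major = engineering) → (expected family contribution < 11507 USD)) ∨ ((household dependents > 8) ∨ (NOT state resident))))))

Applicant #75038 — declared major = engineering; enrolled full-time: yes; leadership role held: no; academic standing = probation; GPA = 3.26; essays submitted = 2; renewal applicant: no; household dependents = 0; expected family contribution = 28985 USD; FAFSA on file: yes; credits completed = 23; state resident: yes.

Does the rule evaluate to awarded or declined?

Declined

Atomic conditions:
  FAFSA on file: yes → true
  NOT state resident: yes → false
  essays submitted ≤ 1: 2 ≤ 1 is false
  renewal applicant: no → false
  household dependents ≥ 8: 0 ≥ 8 is false
  expected family contribution ≥ 16397 USD: 28985 ≥ 16397 is true
  credits completed ≥ 76: 23 ≥ 76 is false
  leadership role held: no → false
  declared major ∈ {education, music}: engineering is not in the set → false
  academic standing ∈ {good, probation}: probation is in the set → true
  GPA ≥ 3.32: 3.26 ≥ 3.32 is false
  enrolled full-time: yes → true
  declared major = engineering: engineering == engineering is true
  expected family contribution < 11507 USD: 28985 < 11507 is false
  household dependents > 8: 0 > 8 is false
Combine:
[1.1.1.1] true AND false = false
[1.1.1] NOT false = true
[1.1.2] false OR false = false
[1.1.3] false AND true = false
[1.1] true AND false AND false = false
[1.2.1.1] false OR false = false
[1.2.1.2] false AND true = false
[1.2.1.3] false OR true = true
[1.2.1] false OR false OR true = true
[1.2] NOT true = false
[1.3.1.1] true AND false = false
[1.3.1.2] true → false = false
[1.3.1.3] false OR false = false
[1.3.1] false OR false OR false = false
[1.3] NOT false = true
[1] false OR false OR true = true
[root] NOT true = false
Overall: false → declined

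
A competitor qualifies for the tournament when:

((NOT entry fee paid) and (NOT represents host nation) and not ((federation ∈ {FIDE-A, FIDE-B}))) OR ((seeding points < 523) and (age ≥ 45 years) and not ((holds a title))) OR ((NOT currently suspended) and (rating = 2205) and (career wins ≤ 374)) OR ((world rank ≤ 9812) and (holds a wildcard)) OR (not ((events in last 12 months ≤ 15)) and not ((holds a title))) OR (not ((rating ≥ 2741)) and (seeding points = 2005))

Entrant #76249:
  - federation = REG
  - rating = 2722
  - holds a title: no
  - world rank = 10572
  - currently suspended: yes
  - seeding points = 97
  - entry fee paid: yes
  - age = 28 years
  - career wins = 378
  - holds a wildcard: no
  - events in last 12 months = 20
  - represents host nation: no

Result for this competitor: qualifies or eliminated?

Qualifies

Atomic conditions:
  NOT entry fee paid: yes → false
  NOT represents host nation: no → true
  federation ∈ {FIDE-A, FIDE-B}: REG is not in the set → false
  seeding points < 523: 97 < 523 is true
  age ≥ 45 years: 28 ≥ 45 is false
  holds a title: no → false
  NOT currently suspended: yes → false
  rating = 2205: 2722 == 2205 is false
  career wins ≤ 374: 378 ≤ 374 is false
  world rank ≤ 9812: 10572 ≤ 9812 is false
  holds a wildcard: no → false
  events in last 12 months ≤ 15: 20 ≤ 15 is false
  rating ≥ 2741: 2722 ≥ 2741 is false
  seeding points = 2005: 97 == 2005 is false
Combine:
[1.3] NOT false = true
[1] false AND true AND true = false
[2.3] NOT false = true
[2] true AND false AND true = false
[3] false AND false AND false = false
[4] false AND false = false
[5.1] NOT false = true
[5.2] NOT false = true
[5] true AND true = true
[6.1] NOT false = true
[6] true AND false = false
[root] false OR false OR false OR false OR true OR false = true
Overall: true → qualifies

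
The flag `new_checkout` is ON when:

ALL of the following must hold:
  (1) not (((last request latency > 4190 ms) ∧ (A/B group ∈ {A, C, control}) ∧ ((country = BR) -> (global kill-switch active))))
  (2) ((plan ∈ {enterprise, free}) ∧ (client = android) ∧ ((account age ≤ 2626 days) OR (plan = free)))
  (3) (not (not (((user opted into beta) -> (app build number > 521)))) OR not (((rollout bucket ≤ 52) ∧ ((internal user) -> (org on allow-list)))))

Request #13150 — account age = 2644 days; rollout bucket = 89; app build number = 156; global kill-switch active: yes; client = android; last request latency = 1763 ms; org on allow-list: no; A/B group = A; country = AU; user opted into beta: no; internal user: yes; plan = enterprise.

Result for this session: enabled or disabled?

Atomic conditions:
  last request latency > 4190 ms: 1763 > 4190 is false
  A/B group ∈ {A, C, control}: A is in the set → true
  country = BR: AU == BR is false
  global kill-switch active: yes → true
  plan ∈ {enterprise, free}: enterprise is in the set → true
  client = android: android == android is true
  account age ≤ 2626 days: 2644 ≤ 2626 is false
  plan = free: enterprise == free is false
  user opted into beta: no → false
  app build number > 521: 156 > 521 is false
  rollout bucket ≤ 52: 89 ≤ 52 is false
  internal user: yes → true
  org on allow-list: no → false
Combine:
[1.1.3] false → true (antecedent false ⇒ implication holds) = true
[1.1] false AND true AND true = false
[1] NOT false = true
[2.3] false OR false = false
[2] true AND true AND false = false
[3.1.1.1] false → false (antecedent false ⇒ implication holds) = true
[3.1.1] NOT true = false
[3.1] NOT false = true
[3.2.1.2] true → false = false
[3.2.1] false AND false = false
[3.2] NOT false = true
[3] true OR true = true
[root] true AND false AND true = false
Overall: false → disabled

Disabled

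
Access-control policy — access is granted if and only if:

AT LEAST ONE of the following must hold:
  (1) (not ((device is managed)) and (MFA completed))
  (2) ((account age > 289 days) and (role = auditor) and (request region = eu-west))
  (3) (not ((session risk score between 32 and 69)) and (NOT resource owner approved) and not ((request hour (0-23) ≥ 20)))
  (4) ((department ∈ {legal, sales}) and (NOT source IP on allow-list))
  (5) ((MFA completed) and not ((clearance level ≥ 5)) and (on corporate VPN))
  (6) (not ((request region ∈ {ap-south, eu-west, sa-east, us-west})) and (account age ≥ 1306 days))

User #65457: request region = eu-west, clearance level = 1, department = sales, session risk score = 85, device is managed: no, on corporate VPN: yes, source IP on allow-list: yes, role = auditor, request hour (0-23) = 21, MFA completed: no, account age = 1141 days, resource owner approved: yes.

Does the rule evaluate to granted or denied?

Granted

Atomic conditions:
  device is managed: no → false
  MFA completed: no → false
  account age > 289 days: 1141 > 289 is true
  role = auditor: auditor == auditor is true
  request region = eu-west: eu-west == eu-west is true
  session risk score between 32 and 69: 85 in [32, 69] is false
  NOT resource owner approved: yes → false
  request hour (0-23) ≥ 20: 21 ≥ 20 is true
  department ∈ {legal, sales}: sales is in the set → true
  NOT source IP on allow-list: yes → false
  clearance level ≥ 5: 1 ≥ 5 is false
  on corporate VPN: yes → true
  request region ∈ {ap-south, eu-west, sa-east, us-west}: eu-west is in the set → true
  account age ≥ 1306 days: 1141 ≥ 1306 is false
Combine:
[1.1] NOT false = true
[1] true AND false = false
[2] true AND true AND true = true
[3.1] NOT false = true
[3.3] NOT true = false
[3] true AND false AND false = false
[4] true AND false = false
[5.2] NOT false = true
[5] false AND true AND true = false
[6.1] NOT true = false
[6] false AND false = false
[root] false OR true OR false OR false OR false OR false = true
Overall: true → granted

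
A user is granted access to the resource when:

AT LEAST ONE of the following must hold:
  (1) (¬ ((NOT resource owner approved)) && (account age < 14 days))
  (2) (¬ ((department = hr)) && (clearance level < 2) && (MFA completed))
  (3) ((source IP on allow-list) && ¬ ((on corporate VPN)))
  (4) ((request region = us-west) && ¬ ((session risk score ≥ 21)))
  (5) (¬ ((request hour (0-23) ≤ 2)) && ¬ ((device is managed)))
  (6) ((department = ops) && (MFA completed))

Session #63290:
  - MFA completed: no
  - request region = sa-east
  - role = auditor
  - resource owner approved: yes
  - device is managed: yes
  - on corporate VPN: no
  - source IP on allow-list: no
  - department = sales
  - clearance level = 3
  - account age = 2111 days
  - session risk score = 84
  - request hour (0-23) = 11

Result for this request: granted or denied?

Atomic conditions:
  NOT resource owner approved: yes → false
  account age < 14 days: 2111 < 14 is false
  department = hr: sales == hr is false
  clearance level < 2: 3 < 2 is false
  MFA completed: no → false
  source IP on allow-list: no → false
  on corporate VPN: no → false
  request region = us-west: sa-east == us-west is false
  session risk score ≥ 21: 84 ≥ 21 is true
  request hour (0-23) ≤ 2: 11 ≤ 2 is false
  device is managed: yes → true
  department = ops: sales == ops is false
Combine:
[1.1] NOT false = true
[1] true AND false = false
[2.1] NOT false = true
[2] true AND false AND false = false
[3.2] NOT false = true
[3] false AND true = false
[4.2] NOT true = false
[4] false AND false = false
[5.1] NOT false = true
[5.2] NOT true = false
[5] true AND false = false
[6] false AND false = false
[root] false OR false OR false OR false OR false OR false = false
Overall: false → denied

Denied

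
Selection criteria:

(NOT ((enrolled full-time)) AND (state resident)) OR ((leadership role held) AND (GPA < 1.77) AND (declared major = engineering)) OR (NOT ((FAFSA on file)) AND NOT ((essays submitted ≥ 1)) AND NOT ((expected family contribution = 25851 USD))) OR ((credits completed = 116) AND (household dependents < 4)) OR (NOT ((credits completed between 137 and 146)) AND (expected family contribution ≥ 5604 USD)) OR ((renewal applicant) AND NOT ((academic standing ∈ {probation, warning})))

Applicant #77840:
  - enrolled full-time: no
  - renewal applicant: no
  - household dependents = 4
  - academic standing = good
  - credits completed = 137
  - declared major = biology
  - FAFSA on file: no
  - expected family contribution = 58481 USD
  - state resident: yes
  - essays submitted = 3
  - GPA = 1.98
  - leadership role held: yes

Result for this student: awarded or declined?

Awarded

Atomic conditions:
  enrolled full-time: no → false
  state resident: yes → true
  leadership role held: yes → true
  GPA < 1.77: 1.98 < 1.77 is false
  declared major = engineering: biology == engineering is false
  FAFSA on file: no → false
  essays submitted ≥ 1: 3 ≥ 1 is true
  expected family contribution = 25851 USD: 58481 == 25851 is false
  credits completed = 116: 137 == 116 is false
  household dependents < 4: 4 < 4 is false
  credits completed between 137 and 146: 137 in [137, 146] is true
  expected family contribution ≥ 5604 USD: 58481 ≥ 5604 is true
  renewal applicant: no → false
  academic standing ∈ {probation, warning}: good is not in the set → false
Combine:
[1.1] NOT false = true
[1] true AND true = true
[2] true AND false AND false = false
[3.1] NOT false = true
[3.2] NOT true = false
[3.3] NOT false = true
[3] true AND false AND true = false
[4] false AND false = false
[5.1] NOT true = false
[5] false AND true = false
[6.2] NOT false = true
[6] false AND true = false
[root] true OR false OR false OR false OR false OR false = true
Overall: true → awarded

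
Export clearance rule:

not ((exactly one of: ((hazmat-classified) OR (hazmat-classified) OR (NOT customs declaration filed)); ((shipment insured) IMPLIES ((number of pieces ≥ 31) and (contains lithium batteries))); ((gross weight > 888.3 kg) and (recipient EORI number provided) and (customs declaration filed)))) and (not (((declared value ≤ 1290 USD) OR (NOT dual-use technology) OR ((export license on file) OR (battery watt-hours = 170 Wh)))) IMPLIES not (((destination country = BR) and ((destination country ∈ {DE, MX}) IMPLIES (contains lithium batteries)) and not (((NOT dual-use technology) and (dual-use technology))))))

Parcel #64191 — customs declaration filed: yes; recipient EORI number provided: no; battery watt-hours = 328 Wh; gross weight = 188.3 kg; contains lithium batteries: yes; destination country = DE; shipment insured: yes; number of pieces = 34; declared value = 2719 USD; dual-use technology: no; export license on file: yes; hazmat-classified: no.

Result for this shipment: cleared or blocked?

Blocked

Atomic conditions:
  hazmat-classified: no → false
  NOT customs declaration filed: yes → false
  shipment insured: yes → true
  number of pieces ≥ 31: 34 ≥ 31 is true
  contains lithium batteries: yes → true
  gross weight > 888.3 kg: 188.3 > 888.3 is false
  recipient EORI number provided: no → false
  customs declaration filed: yes → true
  declared value ≤ 1290 USD: 2719 ≤ 1290 is false
  NOT dual-use technology: no → true
  export license on file: yes → true
  battery watt-hours = 170 Wh: 328 == 170 is false
  destination country = BR: DE == BR is false
  destination country ∈ {DE, MX}: DE is in the set → true
  dual-use technology: no → false
Combine:
[1.1.1] false OR false OR false = false
[1.1.2.2] true AND true = true
[1.1.2] true → true = true
[1.1.3] false AND false AND true = false
[1.1] exactly-one(false, true, false) = true
[1] NOT true = false
[2.1.1.3] true OR false = true
[2.1.1] false OR true OR true = true
[2.1] NOT true = false
[2.2.1.2] true → true = true
[2.2.1.3.1] true AND false = false
[2.2.1.3] NOT false = true
[2.2.1] false AND true AND true = false
[2.2] NOT false = true
[2] false → true (antecedent false ⇒ implication holds) = true
[root] false AND true = false
Overall: false → blocked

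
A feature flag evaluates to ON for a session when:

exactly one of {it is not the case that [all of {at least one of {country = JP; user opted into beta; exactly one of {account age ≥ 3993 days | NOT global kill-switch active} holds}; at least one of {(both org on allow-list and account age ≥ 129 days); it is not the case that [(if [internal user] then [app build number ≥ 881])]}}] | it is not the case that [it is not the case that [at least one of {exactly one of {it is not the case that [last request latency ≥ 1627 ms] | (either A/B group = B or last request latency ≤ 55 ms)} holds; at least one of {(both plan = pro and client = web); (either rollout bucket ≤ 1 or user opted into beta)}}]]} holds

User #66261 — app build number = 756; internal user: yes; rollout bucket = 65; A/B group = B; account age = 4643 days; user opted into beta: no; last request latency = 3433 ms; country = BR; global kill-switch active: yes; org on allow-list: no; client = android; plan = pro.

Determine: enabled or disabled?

Enabled

Atomic conditions:
  country = JP: BR == JP is false
  user opted into beta: no → false
  account age ≥ 3993 days: 4643 ≥ 3993 is true
  NOT global kill-switch active: yes → false
  org on allow-list: no → false
  account age ≥ 129 days: 4643 ≥ 129 is true
  internal user: yes → true
  app build number ≥ 881: 756 ≥ 881 is false
  last request latency ≥ 1627 ms: 3433 ≥ 1627 is true
  A/B group = B: B == B is true
  last request latency ≤ 55 ms: 3433 ≤ 55 is false
  plan = pro: pro == pro is true
  client = web: android == web is false
  rollout bucket ≤ 1: 65 ≤ 1 is false
Combine:
[1.1.1.3] exactly-one(true, false) = true
[1.1.1] false OR false OR true = true
[1.1.2.1] false AND true = false
[1.1.2.2.1] true → false = false
[1.1.2.2] NOT false = true
[1.1.2] false OR true = true
[1.1] true AND true = true
[1] NOT true = false
[2.1.1.1.1] NOT true = false
[2.1.1.1.2] true OR false = true
[2.1.1.1] exactly-one(false, true) = true
[2.1.1.2.1] true AND false = false
[2.1.1.2.2] false OR false = false
[2.1.1.2] false OR false = false
[2.1.1] true OR false = true
[2.1] NOT true = false
[2] NOT false = true
[root] exactly-one(false, true) = true
Overall: true → enabled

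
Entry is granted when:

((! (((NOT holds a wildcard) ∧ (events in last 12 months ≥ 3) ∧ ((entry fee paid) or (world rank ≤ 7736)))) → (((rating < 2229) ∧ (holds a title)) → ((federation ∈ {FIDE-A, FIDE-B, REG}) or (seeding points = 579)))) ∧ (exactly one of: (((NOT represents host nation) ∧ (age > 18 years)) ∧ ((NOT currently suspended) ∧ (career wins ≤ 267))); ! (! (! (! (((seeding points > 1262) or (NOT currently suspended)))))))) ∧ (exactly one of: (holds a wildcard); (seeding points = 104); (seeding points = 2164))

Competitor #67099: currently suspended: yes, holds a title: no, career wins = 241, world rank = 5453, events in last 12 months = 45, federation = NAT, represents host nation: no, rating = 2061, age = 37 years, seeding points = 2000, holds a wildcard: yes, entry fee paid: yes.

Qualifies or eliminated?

Qualifies

Atomic conditions:
  NOT holds a wildcard: yes → false
  events in last 12 months ≥ 3: 45 ≥ 3 is true
  entry fee paid: yes → true
  world rank ≤ 7736: 5453 ≤ 7736 is true
  rating < 2229: 2061 < 2229 is true
  holds a title: no → false
  federation ∈ {FIDE-A, FIDE-B, REG}: NAT is not in the set → false
  seeding points = 579: 2000 == 579 is false
  NOT represents host nation: no → true
  age > 18 years: 37 > 18 is true
  NOT currently suspended: yes → false
  career wins ≤ 267: 241 ≤ 267 is true
  seeding points > 1262: 2000 > 1262 is true
  holds a wildcard: yes → true
  seeding points = 104: 2000 == 104 is false
  seeding points = 2164: 2000 == 2164 is false
Combine:
[1.1.1.1.3] true OR true = true
[1.1.1.1] false AND true AND true = false
[1.1.1] NOT false = true
[1.1.2.1] true AND false = false
[1.1.2.2] false OR false = false
[1.1.2] false → false (antecedent false ⇒ implication holds) = true
[1.1] true → true = true
[1.2.1.1] true AND true = true
[1.2.1.2] false AND true = false
[1.2.1] true AND false = false
[1.2.2.1.1.1.1] true OR false = true
[1.2.2.1.1.1] NOT true = false
[1.2.2.1.1] NOT false = true
[1.2.2.1] NOT true = false
[1.2.2] NOT false = true
[1.2] exactly-one(false, true) = true
[1] true AND true = true
[2] exactly-one(true, false, false) = true
[root] true AND true = true
Overall: true → qualifies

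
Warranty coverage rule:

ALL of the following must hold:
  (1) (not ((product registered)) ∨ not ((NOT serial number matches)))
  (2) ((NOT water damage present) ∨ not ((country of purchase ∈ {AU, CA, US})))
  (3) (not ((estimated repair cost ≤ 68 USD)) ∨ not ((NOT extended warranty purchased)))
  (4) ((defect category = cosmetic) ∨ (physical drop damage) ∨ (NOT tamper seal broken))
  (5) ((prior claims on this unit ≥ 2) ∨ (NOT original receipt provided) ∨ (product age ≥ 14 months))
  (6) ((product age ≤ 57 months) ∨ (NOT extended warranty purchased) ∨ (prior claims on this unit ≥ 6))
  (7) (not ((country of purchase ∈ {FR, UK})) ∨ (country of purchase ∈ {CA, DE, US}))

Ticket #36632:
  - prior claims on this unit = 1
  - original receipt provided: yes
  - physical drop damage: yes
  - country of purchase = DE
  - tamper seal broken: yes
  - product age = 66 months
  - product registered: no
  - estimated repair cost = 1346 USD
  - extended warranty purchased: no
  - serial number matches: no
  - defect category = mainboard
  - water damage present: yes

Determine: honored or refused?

Honored

Atomic conditions:
  product registered: no → false
  NOT serial number matches: no → true
  NOT water damage present: yes → false
  country of purchase ∈ {AU, CA, US}: DE is not in the set → false
  estimated repair cost ≤ 68 USD: 1346 ≤ 68 is false
  NOT extended warranty purchased: no → true
  defect category = cosmetic: mainboard == cosmetic is false
  physical drop damage: yes → true
  NOT tamper seal broken: yes → false
  prior claims on this unit ≥ 2: 1 ≥ 2 is false
  NOT original receipt provided: yes → false
  product age ≥ 14 months: 66 ≥ 14 is true
  product age ≤ 57 months: 66 ≤ 57 is false
  prior claims on this unit ≥ 6: 1 ≥ 6 is false
  country of purchase ∈ {FR, UK}: DE is not in the set → false
  country of purchase ∈ {CA, DE, US}: DE is in the set → true
Combine:
[1.1] NOT false = true
[1.2] NOT true = false
[1] true OR false = true
[2.2] NOT false = true
[2] false OR true = true
[3.1] NOT false = true
[3.2] NOT true = false
[3] true OR false = true
[4] false OR true OR false = true
[5] false OR false OR true = true
[6] false OR true OR false = true
[7.1] NOT false = true
[7] true OR true = true
[root] true AND true AND true AND true AND true AND true AND true = true
Overall: true → honored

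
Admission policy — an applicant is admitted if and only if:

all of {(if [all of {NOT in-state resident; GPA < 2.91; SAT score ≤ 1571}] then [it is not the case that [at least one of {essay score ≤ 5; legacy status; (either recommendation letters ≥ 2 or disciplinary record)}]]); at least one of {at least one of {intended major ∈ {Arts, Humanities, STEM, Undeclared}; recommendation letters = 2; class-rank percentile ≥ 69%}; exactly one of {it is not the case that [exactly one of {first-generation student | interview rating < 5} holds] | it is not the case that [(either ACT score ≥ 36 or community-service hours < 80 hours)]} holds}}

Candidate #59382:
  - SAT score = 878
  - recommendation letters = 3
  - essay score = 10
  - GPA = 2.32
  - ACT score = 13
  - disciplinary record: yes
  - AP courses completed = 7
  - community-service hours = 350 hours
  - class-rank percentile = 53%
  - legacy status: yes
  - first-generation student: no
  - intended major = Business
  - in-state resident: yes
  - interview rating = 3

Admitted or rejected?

Admitted

Atomic conditions:
  NOT in-state resident: yes → false
  GPA < 2.91: 2.32 < 2.91 is true
  SAT score ≤ 1571: 878 ≤ 1571 is true
  essay score ≤ 5: 10 ≤ 5 is false
  legacy status: yes → true
  recommendation letters ≥ 2: 3 ≥ 2 is true
  disciplinary record: yes → true
  intended major ∈ {Arts, Humanities, STEM, Undeclared}: Business is not in the set → false
  recommendation letters = 2: 3 == 2 is false
  class-rank percentile ≥ 69%: 53 ≥ 69 is false
  first-generation student: no → false
  interview rating < 5: 3 < 5 is true
  ACT score ≥ 36: 13 ≥ 36 is false
  community-service hours < 80 hours: 350 < 80 is false
Combine:
[1.1] false AND true AND true = false
[1.2.1.3] true OR true = true
[1.2.1] false OR true OR true = true
[1.2] NOT true = false
[1] false → false (antecedent false ⇒ implication holds) = true
[2.1] false OR false OR false = false
[2.2.1.1] exactly-one(false, true) = true
[2.2.1] NOT true = false
[2.2.2.1] false OR false = false
[2.2.2] NOT false = true
[2.2] exactly-one(false, true) = true
[2] false OR true = true
[root] true AND true = true
Overall: true → admitted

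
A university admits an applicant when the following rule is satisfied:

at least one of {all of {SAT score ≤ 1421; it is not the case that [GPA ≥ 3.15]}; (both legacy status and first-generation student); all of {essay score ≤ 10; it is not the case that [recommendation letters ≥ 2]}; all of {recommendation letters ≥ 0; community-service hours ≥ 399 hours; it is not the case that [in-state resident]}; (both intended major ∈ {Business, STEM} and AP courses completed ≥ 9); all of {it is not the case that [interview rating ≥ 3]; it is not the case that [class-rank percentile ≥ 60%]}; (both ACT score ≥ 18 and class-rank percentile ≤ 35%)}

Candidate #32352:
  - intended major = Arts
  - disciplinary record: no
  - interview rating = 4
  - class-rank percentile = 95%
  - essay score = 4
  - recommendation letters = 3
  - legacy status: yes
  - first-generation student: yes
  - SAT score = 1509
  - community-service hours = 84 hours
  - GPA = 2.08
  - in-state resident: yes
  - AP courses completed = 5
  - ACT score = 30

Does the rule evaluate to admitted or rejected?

Admitted

Atomic conditions:
  SAT score ≤ 1421: 1509 ≤ 1421 is false
  GPA ≥ 3.15: 2.08 ≥ 3.15 is false
  legacy status: yes → true
  first-generation student: yes → true
  essay score ≤ 10: 4 ≤ 10 is true
  recommendation letters ≥ 2: 3 ≥ 2 is true
  recommendation letters ≥ 0: 3 ≥ 0 is true
  community-service hours ≥ 399 hours: 84 ≥ 399 is false
  in-state resident: yes → true
  intended major ∈ {Business, STEM}: Arts is not in the set → false
  AP courses completed ≥ 9: 5 ≥ 9 is false
  interview rating ≥ 3: 4 ≥ 3 is true
  class-rank percentile ≥ 60%: 95 ≥ 60 is true
  ACT score ≥ 18: 30 ≥ 18 is true
  class-rank percentile ≤ 35%: 95 ≤ 35 is false
Combine:
[1.2] NOT false = true
[1] false AND true = false
[2] true AND true = true
[3.2] NOT true = false
[3] true AND false = false
[4.3] NOT true = false
[4] true AND false AND false = false
[5] false AND false = false
[6.1] NOT true = false
[6.2] NOT true = false
[6] false AND false = false
[7] true AND false = false
[root] false OR true OR false OR false OR false OR false OR false = true
Overall: true → admitted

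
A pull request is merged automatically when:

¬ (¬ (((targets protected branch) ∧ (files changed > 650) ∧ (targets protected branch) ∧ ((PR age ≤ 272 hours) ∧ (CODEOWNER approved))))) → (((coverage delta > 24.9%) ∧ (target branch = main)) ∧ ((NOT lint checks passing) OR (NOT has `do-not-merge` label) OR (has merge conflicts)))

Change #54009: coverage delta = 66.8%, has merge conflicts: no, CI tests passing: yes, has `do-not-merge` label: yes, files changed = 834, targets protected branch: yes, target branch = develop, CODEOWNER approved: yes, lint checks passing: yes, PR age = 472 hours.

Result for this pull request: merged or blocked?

Atomic conditions:
  targets protected branch: yes → true
  files changed > 650: 834 > 650 is true
  PR age ≤ 272 hours: 472 ≤ 272 is false
  CODEOWNER approved: yes → true
  coverage delta > 24.9%: 66.8 > 24.9 is true
  target branch = main: develop == main is false
  NOT lint checks passing: yes → false
  NOT has `do-not-merge` label: yes → false
  has merge conflicts: no → false
Combine:
[1.1.1.4] false AND true = false
[1.1.1] true AND true AND true AND false = false
[1.1] NOT false = true
[1] NOT true = false
[2.1] true AND false = false
[2.2] false OR false OR false = false
[2] false AND false = false
[root] false → false (antecedent false ⇒ implication holds) = true
Overall: true → merged

Merged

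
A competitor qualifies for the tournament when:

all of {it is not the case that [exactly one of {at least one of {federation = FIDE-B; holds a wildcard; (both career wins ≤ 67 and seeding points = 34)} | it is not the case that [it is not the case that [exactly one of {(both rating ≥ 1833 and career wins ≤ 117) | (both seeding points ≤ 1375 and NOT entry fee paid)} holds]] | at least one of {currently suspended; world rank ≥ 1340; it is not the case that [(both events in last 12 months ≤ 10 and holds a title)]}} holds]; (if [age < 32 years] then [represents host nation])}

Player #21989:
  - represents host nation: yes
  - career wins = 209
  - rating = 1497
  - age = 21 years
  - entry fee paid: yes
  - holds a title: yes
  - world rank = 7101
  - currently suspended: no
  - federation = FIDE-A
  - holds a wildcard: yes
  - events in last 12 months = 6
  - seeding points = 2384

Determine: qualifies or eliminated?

Qualifies

Atomic conditions:
  federation = FIDE-B: FIDE-A == FIDE-B is false
  holds a wildcard: yes → true
  career wins ≤ 67: 209 ≤ 67 is false
  seeding points = 34: 2384 == 34 is false
  rating ≥ 1833: 1497 ≥ 1833 is false
  career wins ≤ 117: 209 ≤ 117 is false
  seeding points ≤ 1375: 2384 ≤ 1375 is false
  NOT entry fee paid: yes → false
  currently suspended: no → false
  world rank ≥ 1340: 7101 ≥ 1340 is true
  events in last 12 months ≤ 10: 6 ≤ 10 is true
  holds a title: yes → true
  age < 32 years: 21 < 32 is true
  represents host nation: yes → true
Combine:
[1.1.1.3] false AND false = false
[1.1.1] false OR true OR false = true
[1.1.2.1.1.1] false AND false = false
[1.1.2.1.1.2] false AND false = false
[1.1.2.1.1] exactly-one(false, false) = false
[1.1.2.1] NOT false = true
[1.1.2] NOT true = false
[1.1.3.3.1] true AND true = true
[1.1.3.3] NOT true = false
[1.1.3] false OR true OR false = true
[1.1] exactly-one(true, false, true) = false
[1] NOT false = true
[2] true → true = true
[root] true AND true = true
Overall: true → qualifies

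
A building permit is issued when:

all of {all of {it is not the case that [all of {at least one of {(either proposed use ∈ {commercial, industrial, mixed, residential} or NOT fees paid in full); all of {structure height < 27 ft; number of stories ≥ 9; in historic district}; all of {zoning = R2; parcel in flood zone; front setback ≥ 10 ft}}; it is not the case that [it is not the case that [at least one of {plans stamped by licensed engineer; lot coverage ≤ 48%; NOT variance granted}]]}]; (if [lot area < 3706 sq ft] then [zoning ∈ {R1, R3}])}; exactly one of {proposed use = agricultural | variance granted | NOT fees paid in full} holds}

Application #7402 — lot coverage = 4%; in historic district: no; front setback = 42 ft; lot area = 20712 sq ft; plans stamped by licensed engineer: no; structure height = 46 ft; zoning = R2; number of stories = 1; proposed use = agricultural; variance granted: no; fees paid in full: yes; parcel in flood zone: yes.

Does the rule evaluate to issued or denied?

Denied

Atomic conditions:
  proposed use ∈ {commercial, industrial, mixed, residential}: agricultural is not in the set → false
  NOT fees paid in full: yes → false
  structure height < 27 ft: 46 < 27 is false
  number of stories ≥ 9: 1 ≥ 9 is false
  in historic district: no → false
  zoning = R2: R2 == R2 is true
  parcel in flood zone: yes → true
  front setback ≥ 10 ft: 42 ≥ 10 is true
  plans stamped by licensed engineer: no → false
  lot coverage ≤ 48%: 4 ≤ 48 is true
  NOT variance granted: no → true
  lot area < 3706 sq ft: 20712 < 3706 is false
  zoning ∈ {R1, R3}: R2 is not in the set → false
  proposed use = agricultural: agricultural == agricultural is true
  variance granted: no → false
Combine:
[1.1.1.1.1] false OR false = false
[1.1.1.1.2] false AND false AND false = false
[1.1.1.1.3] true AND true AND true = true
[1.1.1.1] false OR false OR true = true
[1.1.1.2.1.1] false OR true OR true = true
[1.1.1.2.1] NOT true = false
[1.1.1.2] NOT false = true
[1.1.1] true AND true = true
[1.1] NOT true = false
[1.2] false → false (antecedent false ⇒ implication holds) = true
[1] false AND true = false
[2] exactly-one(true, false, false) = true
[root] false AND true = false
Overall: false → denied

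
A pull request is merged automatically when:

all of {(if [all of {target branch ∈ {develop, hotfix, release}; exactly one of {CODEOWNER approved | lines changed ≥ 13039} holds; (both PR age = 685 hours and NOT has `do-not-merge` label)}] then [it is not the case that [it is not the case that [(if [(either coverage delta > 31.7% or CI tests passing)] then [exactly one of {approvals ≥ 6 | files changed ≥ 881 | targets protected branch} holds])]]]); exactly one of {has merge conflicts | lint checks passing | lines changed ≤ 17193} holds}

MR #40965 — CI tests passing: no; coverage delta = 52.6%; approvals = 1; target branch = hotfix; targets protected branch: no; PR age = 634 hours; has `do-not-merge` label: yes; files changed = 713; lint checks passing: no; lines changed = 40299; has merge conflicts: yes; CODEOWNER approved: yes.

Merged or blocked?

Atomic conditions:
  target branch ∈ {develop, hotfix, release}: hotfix is in the set → true
  CODEOWNER approved: yes → true
  lines changed ≥ 13039: 40299 ≥ 13039 is true
  PR age = 685 hours: 634 == 685 is false
  NOT has `do-not-merge` label: yes → false
  coverage delta > 31.7%: 52.6 > 31.7 is true
  CI tests passing: no → false
  approvals ≥ 6: 1 ≥ 6 is false
  files changed ≥ 881: 713 ≥ 881 is false
  targets protected branch: no → false
  has merge conflicts: yes → true
  lint checks passing: no → false
  lines changed ≤ 17193: 40299 ≤ 17193 is false
Combine:
[1.1.2] exactly-one(true, true) = false
[1.1.3] false AND false = false
[1.1] true AND false AND false = false
[1.2.1.1.1] true OR false = true
[1.2.1.1.2] exactly-one(false, false, false) = false
[1.2.1.1] true → false = false
[1.2.1] NOT false = true
[1.2] NOT true = false
[1] false → false (antecedent false ⇒ implication holds) = true
[2] exactly-one(true, false, false) = true
[root] true AND true = true
Overall: true → merged

Merged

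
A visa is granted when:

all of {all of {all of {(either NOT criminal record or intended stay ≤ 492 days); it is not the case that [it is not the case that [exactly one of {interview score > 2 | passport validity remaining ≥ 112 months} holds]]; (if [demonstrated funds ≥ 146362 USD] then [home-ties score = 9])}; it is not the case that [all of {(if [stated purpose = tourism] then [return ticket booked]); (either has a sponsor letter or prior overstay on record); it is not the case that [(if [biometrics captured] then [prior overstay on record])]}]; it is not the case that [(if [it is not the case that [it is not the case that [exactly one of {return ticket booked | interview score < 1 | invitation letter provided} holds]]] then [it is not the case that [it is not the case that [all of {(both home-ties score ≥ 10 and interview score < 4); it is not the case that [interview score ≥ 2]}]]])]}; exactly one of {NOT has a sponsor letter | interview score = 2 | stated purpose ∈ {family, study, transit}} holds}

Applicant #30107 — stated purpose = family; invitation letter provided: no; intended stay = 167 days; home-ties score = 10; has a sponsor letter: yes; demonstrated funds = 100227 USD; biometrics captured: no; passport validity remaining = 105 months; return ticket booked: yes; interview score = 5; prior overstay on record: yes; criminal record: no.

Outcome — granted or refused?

Granted

Atomic conditions:
  NOT criminal record: no → true
  intended stay ≤ 492 days: 167 ≤ 492 is true
  interview score > 2: 5 > 2 is true
  passport validity remaining ≥ 112 months: 105 ≥ 112 is false
  demonstrated funds ≥ 146362 USD: 100227 ≥ 146362 is false
  home-ties score = 9: 10 == 9 is false
  stated purpose = tourism: family == tourism is false
  return ticket booked: yes → true
  has a sponsor letter: yes → true
  prior overstay on record: yes → true
  biometrics captured: no → false
  interview score < 1: 5 < 1 is false
  invitation letter provided: no → false
  home-ties score ≥ 10: 10 ≥ 10 is true
  interview score < 4: 5 < 4 is false
  interview score ≥ 2: 5 ≥ 2 is true
  NOT has a sponsor letter: yes → false
  interview score = 2: 5 == 2 is false
  stated purpose ∈ {family, study, transit}: family is in the set → true
Combine:
[1.1.1] true OR true = true
[1.1.2.1.1] exactly-one(true, false) = true
[1.1.2.1] NOT true = false
[1.1.2] NOT false = true
[1.1.3] false → false (antecedent false ⇒ implication holds) = true
[1.1] true AND true AND true = true
[1.2.1.1] false → true (antecedent false ⇒ implication holds) = true
[1.2.1.2] true OR true = true
[1.2.1.3.1] false → true (antecedent false ⇒ implication holds) = true
[1.2.1.3] NOT true = false
[1.2.1] true AND true AND false = false
[1.2] NOT false = true
[1.3.1.1.1.1] exactly-one(true, false, false) = true
[1.3.1.1.1] NOT true = false
[1.3.1.1] NOT false = true
[1.3.1.2.1.1.1] true AND false = false
[1.3.1.2.1.1.2] NOT true = false
[1.3.1.2.1.1] false AND false = false
[1.3.1.2.1] NOT false = true
[1.3.1.2] NOT true = false
[1.3.1] true → false = false
[1.3] NOT false = true
[1] true AND true AND true = true
[2] exactly-one(false, false, true) = true
[root] true AND true = true
Overall: true → granted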